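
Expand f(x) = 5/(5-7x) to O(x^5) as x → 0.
1 + 7*x/5 + 49*x**2/25 + 343*x**3/125 + 2401*x**4/625 + O(x**5)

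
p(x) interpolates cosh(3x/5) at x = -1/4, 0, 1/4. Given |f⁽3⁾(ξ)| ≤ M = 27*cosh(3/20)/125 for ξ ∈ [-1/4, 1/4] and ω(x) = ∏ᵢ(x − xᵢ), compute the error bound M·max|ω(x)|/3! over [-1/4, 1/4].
sqrt(3)*cosh(3/20)/8000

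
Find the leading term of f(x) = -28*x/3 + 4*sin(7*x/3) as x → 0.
-686*x**3/81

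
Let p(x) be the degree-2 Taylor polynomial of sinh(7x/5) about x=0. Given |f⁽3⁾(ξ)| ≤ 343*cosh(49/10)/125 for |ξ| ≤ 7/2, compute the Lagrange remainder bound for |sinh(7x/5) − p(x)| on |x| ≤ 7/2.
117649*cosh(49/10)/6000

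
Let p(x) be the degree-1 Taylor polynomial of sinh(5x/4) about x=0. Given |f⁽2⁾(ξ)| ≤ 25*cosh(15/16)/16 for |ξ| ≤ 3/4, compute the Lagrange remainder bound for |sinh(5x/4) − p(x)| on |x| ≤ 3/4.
225*cosh(15/16)/512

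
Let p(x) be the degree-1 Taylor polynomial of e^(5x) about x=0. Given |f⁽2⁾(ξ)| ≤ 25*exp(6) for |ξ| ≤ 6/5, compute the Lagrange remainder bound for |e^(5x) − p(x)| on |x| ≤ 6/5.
18*exp(6)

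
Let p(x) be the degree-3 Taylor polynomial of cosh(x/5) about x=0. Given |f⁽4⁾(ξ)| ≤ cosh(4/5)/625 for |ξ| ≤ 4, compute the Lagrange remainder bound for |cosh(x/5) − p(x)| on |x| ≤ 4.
32*cosh(4/5)/1875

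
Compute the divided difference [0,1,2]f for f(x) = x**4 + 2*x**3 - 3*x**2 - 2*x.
10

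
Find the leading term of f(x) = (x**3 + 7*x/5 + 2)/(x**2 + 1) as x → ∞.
x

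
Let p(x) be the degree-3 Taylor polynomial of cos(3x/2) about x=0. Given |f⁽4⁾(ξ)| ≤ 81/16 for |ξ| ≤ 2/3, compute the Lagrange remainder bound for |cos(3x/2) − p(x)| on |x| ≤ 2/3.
1/24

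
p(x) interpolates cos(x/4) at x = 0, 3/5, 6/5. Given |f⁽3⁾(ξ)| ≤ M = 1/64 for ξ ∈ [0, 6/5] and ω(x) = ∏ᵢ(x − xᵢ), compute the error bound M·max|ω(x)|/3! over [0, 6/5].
sqrt(3)/8000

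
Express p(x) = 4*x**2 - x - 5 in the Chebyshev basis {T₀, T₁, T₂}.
(-3)T₀ - T₁ + (2)T₂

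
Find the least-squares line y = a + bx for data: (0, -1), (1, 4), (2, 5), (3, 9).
a = -2/5, b = 31/10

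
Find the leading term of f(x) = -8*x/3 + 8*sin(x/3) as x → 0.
-4*x**3/81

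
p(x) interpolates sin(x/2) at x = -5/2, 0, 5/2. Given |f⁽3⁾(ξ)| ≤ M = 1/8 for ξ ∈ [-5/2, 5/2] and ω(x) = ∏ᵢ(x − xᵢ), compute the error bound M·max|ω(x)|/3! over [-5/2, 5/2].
125*sqrt(3)/1728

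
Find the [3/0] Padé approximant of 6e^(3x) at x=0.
27*x**3 + 27*x**2 + 18*x + 6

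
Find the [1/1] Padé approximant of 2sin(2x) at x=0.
4*x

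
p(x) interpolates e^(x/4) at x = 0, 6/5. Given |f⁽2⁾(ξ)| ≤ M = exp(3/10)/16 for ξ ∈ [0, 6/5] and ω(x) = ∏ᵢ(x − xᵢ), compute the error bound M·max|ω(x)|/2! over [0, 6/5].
9*exp(3/10)/800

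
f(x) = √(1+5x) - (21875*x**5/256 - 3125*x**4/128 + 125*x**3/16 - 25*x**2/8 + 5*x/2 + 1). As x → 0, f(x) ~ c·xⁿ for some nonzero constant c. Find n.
6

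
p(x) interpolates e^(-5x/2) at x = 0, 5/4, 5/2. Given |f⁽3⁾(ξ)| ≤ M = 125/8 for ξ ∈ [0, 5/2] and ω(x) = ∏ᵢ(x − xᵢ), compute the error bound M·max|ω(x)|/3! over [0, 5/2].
15625*sqrt(3)/13824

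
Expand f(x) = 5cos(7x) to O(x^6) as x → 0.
5 - 245*x**2/2 + 12005*x**4/24 + O(x**6)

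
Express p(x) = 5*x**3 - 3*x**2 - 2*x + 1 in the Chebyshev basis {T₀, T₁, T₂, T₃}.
(-1/2)T₀ + (7/4)T₁ + (-3/2)T₂ + (5/4)T₃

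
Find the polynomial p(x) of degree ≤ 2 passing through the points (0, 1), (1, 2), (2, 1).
-x**2 + 2*x + 1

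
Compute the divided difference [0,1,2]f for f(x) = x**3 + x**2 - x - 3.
4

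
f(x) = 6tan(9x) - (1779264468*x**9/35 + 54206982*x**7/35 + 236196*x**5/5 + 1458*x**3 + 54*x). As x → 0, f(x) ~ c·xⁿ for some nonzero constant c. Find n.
11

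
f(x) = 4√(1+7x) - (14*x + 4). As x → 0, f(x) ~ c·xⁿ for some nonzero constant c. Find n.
2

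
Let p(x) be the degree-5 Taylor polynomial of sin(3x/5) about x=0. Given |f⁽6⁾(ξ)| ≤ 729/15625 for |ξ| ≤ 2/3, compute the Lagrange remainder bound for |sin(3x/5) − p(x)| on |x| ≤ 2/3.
4/703125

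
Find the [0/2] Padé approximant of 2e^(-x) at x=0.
2/(x**2/2 + x + 1)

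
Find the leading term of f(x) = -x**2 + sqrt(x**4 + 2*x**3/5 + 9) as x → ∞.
x/5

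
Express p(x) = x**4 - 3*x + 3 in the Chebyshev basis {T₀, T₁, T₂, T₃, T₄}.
(27/8)T₀ + (-3)T₁ + (1/2)T₂ + (1/8)T₄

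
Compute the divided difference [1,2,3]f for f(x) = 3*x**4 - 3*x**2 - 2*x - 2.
72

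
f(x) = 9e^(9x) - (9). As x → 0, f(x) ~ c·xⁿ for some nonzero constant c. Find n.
1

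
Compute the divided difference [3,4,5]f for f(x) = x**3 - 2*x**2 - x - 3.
10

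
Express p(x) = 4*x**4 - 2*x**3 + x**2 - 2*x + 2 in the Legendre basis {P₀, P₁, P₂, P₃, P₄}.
(47/15)P₀ + (-16/5)P₁ + (62/21)P₂ + (-4/5)P₃ + (32/35)P₄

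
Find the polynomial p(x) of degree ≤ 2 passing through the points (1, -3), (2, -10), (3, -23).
-3*x**2 + 2*x - 2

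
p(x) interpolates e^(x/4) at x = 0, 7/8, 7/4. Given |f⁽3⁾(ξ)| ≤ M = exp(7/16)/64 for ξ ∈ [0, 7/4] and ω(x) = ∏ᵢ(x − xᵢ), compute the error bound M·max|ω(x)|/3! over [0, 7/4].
343*sqrt(3)*exp(7/16)/884736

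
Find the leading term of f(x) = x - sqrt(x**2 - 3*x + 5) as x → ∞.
3/2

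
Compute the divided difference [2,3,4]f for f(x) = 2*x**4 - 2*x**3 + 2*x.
92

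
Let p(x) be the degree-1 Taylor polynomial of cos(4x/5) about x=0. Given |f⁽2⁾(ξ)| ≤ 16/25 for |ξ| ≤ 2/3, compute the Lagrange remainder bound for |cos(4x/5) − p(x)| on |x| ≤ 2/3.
32/225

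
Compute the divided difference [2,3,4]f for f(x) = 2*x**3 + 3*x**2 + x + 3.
21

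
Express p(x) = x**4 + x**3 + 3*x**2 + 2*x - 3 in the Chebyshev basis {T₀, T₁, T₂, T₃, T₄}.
(-9/8)T₀ + (11/4)T₁ + (2)T₂ + (1/4)T₃ + (1/8)T₄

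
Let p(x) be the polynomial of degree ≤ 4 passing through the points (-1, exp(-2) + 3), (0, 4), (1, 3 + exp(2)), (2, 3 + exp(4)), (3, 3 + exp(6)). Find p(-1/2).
((-5*exp(6) - 70*exp(2) + 524 + 28*exp(4))*exp(2) + 35)*exp(-2)/128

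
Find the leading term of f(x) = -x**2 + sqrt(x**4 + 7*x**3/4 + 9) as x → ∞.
7*x/8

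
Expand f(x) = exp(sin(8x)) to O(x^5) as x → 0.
1 + 8*x + 32*x**2 - 512*x**4 + O(x**5)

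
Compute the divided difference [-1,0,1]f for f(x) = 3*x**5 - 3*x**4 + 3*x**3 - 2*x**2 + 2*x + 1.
-5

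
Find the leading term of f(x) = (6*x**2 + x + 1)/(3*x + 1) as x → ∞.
2*x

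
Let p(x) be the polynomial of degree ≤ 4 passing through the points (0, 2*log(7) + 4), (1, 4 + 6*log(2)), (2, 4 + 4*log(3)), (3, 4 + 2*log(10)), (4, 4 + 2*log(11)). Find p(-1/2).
log(425329947*11**(35/64)*sqrt(2)*3**(13/16)*5**(3/16)*7**(59/64)/1048576000) + 4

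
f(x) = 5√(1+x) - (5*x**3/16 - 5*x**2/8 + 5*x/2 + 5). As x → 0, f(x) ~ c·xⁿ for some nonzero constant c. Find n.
4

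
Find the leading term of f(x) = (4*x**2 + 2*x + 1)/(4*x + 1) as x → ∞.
x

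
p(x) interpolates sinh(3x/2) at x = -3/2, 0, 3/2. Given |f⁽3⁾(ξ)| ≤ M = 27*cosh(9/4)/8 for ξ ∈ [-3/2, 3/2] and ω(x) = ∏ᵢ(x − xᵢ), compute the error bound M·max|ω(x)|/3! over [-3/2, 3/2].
27*sqrt(3)*cosh(9/4)/64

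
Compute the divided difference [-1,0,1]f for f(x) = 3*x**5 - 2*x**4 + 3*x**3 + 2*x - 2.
-2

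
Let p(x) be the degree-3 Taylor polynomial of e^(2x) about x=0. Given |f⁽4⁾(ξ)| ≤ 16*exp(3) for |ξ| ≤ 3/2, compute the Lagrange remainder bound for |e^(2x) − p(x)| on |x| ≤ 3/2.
27*exp(3)/8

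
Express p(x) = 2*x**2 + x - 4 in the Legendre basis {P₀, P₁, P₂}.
(-10/3)P₀ + P₁ + (4/3)P₂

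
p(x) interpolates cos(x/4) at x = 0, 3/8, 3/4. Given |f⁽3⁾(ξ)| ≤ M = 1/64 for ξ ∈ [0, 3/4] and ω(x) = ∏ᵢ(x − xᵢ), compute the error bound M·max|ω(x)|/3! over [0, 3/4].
sqrt(3)/32768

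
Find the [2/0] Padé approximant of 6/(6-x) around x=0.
x**2/36 + x/6 + 1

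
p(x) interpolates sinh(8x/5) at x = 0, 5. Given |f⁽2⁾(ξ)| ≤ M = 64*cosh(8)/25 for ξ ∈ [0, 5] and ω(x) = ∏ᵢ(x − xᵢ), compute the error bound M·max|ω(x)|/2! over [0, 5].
8*cosh(8)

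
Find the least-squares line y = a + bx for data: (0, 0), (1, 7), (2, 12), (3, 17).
a = 3/5, b = 28/5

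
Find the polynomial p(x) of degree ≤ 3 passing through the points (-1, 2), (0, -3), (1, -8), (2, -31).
-3*x**3 - 2*x - 3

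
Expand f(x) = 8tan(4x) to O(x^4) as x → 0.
32*x + 512*x**3/3 + O(x**4)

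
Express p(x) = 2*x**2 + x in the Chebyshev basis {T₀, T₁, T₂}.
T₀ + T₁ + T₂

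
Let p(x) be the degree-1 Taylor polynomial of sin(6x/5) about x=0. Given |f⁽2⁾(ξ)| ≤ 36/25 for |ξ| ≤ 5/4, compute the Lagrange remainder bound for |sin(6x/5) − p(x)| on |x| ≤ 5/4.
9/8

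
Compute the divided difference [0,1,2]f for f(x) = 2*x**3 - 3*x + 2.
6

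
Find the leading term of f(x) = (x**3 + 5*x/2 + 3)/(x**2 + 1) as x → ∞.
x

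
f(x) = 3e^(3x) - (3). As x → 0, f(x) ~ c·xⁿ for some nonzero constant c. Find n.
1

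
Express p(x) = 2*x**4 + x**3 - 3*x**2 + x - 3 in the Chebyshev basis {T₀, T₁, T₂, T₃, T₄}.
(-15/4)T₀ + (7/4)T₁ + (-1/2)T₂ + (1/4)T₃ + (1/4)T₄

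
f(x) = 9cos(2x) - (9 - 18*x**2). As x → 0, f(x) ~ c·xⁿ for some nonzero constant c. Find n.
4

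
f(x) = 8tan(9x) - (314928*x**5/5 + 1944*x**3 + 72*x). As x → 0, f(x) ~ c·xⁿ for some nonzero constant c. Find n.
7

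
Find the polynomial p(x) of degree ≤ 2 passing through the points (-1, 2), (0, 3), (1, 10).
3*x**2 + 4*x + 3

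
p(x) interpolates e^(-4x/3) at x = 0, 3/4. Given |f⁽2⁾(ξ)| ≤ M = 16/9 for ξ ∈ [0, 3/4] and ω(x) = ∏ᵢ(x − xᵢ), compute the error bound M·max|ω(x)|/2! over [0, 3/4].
1/8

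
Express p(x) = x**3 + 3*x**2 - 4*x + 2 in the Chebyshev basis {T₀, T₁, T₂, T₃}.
(7/2)T₀ + (-13/4)T₁ + (3/2)T₂ + (1/4)T₃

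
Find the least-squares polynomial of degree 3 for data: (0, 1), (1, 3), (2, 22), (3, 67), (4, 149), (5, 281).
6/7 + (-34/21)x + (33/14)x² + (11/6)x³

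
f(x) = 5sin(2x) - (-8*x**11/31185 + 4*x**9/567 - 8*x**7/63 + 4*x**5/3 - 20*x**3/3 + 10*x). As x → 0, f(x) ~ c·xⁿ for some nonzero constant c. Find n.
13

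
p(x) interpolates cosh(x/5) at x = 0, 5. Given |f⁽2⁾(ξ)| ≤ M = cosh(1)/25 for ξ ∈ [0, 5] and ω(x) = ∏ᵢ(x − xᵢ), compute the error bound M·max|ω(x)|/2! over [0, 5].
cosh(1)/8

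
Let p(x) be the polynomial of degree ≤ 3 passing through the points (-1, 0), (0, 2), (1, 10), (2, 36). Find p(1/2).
9/2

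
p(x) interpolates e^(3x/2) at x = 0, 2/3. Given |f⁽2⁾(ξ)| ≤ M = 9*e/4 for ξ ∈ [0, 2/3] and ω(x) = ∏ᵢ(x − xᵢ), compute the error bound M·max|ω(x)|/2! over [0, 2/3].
e/8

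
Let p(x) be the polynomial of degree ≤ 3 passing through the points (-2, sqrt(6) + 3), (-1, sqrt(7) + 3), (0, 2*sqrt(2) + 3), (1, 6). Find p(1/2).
-5*sqrt(7)/16 + sqrt(6)/16 + 15*sqrt(2)/8 + 63/16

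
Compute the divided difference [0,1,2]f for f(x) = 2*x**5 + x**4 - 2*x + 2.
37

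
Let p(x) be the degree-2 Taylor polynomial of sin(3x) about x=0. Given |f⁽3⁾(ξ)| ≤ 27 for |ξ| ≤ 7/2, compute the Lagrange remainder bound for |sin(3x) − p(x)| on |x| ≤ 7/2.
3087/16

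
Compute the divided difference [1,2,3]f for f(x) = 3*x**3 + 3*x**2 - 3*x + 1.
21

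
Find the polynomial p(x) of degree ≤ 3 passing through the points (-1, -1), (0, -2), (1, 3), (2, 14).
3*x**2 + 2*x - 2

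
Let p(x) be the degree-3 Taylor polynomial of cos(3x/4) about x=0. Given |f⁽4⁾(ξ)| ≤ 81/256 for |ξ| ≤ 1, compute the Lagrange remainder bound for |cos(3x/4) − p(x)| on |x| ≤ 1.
27/2048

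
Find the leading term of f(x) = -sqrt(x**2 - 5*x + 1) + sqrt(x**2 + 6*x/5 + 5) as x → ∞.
31/10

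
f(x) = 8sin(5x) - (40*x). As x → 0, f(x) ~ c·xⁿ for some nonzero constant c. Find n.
3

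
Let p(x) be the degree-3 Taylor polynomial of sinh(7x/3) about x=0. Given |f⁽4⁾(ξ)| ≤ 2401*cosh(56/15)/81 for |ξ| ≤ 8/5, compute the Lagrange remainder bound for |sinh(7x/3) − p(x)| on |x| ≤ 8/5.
1229312*cosh(56/15)/151875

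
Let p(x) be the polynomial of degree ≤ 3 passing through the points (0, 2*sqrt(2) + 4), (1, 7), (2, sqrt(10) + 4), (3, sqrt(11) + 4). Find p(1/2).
-5*sqrt(10)/16 + sqrt(11)/16 + 5*sqrt(2)/8 + 109/16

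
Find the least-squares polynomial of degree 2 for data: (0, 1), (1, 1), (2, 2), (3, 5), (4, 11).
6/5 + (-8/5)x + x²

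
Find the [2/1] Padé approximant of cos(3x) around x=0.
1 - 9*x**2/2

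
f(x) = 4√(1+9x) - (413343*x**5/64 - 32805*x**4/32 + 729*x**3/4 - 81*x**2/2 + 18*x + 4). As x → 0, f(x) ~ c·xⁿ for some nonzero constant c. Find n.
6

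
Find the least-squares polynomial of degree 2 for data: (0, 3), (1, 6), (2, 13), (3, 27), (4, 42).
99/35 + (73/70)x + (31/14)x²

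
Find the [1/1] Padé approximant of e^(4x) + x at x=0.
(17*x/5 + 1)/(1 - 8*x/5)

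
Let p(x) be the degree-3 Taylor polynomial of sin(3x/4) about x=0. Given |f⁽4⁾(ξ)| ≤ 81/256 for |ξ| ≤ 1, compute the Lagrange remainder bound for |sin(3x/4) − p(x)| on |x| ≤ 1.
27/2048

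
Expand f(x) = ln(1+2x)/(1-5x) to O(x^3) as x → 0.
2*x + 8*x**2 + O(x**3)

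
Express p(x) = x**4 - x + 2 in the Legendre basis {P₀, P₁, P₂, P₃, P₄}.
(11/5)P₀ - P₁ + (4/7)P₂ + (8/35)P₄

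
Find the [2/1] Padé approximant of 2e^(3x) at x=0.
(3*x**2 + 4*x + 2)/(1 - x)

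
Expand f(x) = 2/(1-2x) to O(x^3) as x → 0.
2 + 4*x + 8*x**2 + O(x**3)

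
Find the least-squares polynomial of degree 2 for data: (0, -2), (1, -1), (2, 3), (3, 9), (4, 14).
-83/35 + (47/35)x + (5/7)x²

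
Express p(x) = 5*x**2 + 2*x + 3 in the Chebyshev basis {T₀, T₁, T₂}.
(11/2)T₀ + (2)T₁ + (5/2)T₂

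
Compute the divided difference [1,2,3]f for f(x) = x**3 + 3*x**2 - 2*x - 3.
9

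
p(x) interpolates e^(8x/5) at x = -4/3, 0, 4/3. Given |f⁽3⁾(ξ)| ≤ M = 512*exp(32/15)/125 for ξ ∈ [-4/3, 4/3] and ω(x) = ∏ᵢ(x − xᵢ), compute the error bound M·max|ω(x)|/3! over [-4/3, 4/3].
32768*sqrt(3)*exp(32/15)/91125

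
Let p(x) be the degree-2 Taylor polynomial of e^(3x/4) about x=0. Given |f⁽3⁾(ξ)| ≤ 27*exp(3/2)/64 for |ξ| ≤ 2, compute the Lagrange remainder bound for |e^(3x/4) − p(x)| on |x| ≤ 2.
9*exp(3/2)/16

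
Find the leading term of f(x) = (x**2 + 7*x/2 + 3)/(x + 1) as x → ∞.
x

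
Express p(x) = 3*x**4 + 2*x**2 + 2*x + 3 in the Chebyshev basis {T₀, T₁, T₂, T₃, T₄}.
(41/8)T₀ + (2)T₁ + (5/2)T₂ + (3/8)T₄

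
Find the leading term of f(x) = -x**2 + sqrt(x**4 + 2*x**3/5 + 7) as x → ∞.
x/5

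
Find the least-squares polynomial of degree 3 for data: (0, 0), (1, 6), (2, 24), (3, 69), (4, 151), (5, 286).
1/126 + (425/108)x + (-29/126)x² + (235/108)x³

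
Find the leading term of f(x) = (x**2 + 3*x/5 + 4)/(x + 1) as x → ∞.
x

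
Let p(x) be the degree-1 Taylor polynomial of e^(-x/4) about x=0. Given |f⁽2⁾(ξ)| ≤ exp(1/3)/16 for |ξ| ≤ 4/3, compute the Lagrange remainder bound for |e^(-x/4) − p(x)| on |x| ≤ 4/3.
exp(1/3)/18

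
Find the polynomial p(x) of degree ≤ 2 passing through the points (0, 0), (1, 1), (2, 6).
2*x**2 - x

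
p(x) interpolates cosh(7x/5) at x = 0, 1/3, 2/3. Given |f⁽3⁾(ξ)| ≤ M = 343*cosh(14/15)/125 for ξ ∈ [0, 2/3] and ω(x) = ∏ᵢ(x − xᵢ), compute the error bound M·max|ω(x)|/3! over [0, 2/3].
343*sqrt(3)*cosh(14/15)/91125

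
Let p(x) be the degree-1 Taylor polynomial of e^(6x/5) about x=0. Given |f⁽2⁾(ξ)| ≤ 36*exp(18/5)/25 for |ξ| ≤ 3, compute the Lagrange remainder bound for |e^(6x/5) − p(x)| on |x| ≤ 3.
162*exp(18/5)/25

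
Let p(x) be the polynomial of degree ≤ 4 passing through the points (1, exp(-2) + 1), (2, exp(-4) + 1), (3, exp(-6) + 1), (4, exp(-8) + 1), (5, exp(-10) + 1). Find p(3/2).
(-70*exp(4) - 5 + 28*exp(2) + 140*exp(6) + 35*exp(8) + 128*exp(10))*exp(-10)/128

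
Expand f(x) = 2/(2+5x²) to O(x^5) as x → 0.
1 - 5*x**2/2 + 25*x**4/4 + O(x**5)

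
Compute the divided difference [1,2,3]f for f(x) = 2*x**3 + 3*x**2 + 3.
15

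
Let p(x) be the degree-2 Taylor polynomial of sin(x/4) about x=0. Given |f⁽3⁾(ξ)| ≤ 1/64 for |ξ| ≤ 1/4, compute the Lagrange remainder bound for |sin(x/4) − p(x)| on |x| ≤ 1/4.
1/24576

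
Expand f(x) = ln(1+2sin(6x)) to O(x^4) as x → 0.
12*x - 72*x**2 + 504*x**3 + O(x**4)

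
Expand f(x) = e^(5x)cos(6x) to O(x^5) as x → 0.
1 + 5*x - 11*x**2/2 - 415*x**3/6 - 3479*x**4/24 + O(x**5)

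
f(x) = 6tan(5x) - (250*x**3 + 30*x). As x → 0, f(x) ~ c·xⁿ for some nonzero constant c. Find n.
5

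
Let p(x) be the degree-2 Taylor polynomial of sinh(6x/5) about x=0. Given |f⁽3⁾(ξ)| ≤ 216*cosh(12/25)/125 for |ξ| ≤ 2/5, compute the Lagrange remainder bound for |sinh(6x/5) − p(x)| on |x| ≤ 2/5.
288*cosh(12/25)/15625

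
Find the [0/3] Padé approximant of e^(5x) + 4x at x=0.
1/(-3149*x**3/6 + 137*x**2/2 - 9*x + 1)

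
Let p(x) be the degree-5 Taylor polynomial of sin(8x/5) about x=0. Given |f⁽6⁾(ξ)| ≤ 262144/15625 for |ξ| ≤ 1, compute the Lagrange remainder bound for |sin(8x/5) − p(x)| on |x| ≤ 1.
16384/703125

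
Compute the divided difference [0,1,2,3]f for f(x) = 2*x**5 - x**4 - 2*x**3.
42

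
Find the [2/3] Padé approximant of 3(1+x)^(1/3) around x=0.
(7*x**2/6 + 4*x + 3)/(-x**3/162 + x**2/6 + x + 1)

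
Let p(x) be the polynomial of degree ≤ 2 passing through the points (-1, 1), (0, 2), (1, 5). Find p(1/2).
13/4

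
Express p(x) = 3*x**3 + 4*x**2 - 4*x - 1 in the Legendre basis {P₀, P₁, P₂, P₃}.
(1/3)P₀ + (-11/5)P₁ + (8/3)P₂ + (6/5)P₃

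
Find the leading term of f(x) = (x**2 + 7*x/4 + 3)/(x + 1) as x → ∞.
x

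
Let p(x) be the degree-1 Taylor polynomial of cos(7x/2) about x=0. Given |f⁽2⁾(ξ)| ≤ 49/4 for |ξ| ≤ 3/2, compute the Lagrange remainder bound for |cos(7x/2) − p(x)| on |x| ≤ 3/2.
441/32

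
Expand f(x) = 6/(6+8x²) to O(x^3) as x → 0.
1 - 4*x**2/3 + O(x**3)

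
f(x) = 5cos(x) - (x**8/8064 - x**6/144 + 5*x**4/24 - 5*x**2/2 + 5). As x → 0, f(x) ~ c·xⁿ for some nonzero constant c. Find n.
10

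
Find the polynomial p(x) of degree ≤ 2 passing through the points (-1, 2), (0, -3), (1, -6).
x**2 - 4*x - 3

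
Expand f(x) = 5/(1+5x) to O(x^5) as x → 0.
5 - 25*x + 125*x**2 - 625*x**3 + 3125*x**4 + O(x**5)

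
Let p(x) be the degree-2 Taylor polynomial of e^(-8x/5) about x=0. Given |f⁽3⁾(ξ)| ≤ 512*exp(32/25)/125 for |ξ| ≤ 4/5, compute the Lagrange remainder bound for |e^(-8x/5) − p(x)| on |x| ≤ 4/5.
16384*exp(32/25)/46875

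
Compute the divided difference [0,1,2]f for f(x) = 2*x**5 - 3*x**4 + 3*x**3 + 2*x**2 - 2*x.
20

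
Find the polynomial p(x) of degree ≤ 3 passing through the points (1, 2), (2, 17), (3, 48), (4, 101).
x**3 + 2*x**2 + 2*x - 3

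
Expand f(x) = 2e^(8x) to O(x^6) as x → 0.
2 + 16*x + 64*x**2 + 512*x**3/3 + 1024*x**4/3 + 8192*x**5/15 + O(x**6)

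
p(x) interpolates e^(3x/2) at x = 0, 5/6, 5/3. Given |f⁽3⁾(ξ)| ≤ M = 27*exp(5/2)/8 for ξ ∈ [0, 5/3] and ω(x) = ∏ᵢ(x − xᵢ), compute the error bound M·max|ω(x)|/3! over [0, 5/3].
125*sqrt(3)*exp(5/2)/1728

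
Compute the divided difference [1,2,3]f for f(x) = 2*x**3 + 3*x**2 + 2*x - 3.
15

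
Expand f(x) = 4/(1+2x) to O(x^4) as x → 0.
4 - 8*x + 16*x**2 - 32*x**3 + O(x**4)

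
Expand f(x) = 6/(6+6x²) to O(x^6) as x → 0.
1 - x**2 + x**4 + O(x**6)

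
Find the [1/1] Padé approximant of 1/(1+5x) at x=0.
1/(5*x + 1)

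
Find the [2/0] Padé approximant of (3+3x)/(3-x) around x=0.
4*x**2/9 + 4*x/3 + 1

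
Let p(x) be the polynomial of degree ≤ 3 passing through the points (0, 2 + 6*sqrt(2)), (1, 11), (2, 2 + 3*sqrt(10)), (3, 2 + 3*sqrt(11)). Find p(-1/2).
-283/16 - 15*sqrt(11)/16 + 63*sqrt(10)/16 + 105*sqrt(2)/8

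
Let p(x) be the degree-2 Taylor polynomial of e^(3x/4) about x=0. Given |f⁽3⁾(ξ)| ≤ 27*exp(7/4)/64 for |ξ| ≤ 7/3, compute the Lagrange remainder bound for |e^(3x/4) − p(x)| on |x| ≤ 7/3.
343*exp(7/4)/384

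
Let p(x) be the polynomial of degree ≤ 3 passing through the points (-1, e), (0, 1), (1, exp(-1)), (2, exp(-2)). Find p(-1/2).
(-5*e + 1 + 5*(e + 3)*exp(2))*exp(-2)/16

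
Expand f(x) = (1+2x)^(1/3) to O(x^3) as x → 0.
1 + 2*x/3 - 4*x**2/9 + O(x**3)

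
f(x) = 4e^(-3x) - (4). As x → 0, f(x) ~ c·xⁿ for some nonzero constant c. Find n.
1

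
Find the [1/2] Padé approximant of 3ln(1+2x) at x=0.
6*x/(-x**2/3 + x + 1)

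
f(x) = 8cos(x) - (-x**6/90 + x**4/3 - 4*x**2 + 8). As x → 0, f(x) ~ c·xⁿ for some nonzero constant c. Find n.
8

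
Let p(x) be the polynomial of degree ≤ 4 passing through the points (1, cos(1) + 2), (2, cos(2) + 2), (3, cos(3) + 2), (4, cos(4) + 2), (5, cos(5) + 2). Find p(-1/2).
1485*cos(3)/64 + 315*cos(5)/128 + 2 + 1155*cos(1)/128 - 385*cos(4)/32 - 693*cos(2)/32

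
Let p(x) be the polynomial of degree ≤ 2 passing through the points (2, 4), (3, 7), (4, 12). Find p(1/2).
13/4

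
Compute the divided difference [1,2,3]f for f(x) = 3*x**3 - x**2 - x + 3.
17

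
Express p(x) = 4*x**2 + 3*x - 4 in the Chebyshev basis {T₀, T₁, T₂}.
(-2)T₀ + (3)T₁ + (2)T₂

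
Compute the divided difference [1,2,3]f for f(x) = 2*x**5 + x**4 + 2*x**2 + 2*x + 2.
207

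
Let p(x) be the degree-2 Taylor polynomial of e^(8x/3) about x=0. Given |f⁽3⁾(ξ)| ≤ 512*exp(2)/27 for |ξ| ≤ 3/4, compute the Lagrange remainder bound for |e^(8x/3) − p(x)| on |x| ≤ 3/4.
4*exp(2)/3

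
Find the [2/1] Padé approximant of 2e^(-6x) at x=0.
(12*x**2 - 8*x + 2)/(2*x + 1)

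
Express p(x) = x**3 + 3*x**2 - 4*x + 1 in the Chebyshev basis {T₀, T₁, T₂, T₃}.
(5/2)T₀ + (-13/4)T₁ + (3/2)T₂ + (1/4)T₃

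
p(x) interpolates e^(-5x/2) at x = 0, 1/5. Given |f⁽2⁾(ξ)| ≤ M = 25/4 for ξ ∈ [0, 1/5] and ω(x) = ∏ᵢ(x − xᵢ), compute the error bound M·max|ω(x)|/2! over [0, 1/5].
1/32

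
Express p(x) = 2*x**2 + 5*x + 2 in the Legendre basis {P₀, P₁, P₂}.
(8/3)P₀ + (5)P₁ + (4/3)P₂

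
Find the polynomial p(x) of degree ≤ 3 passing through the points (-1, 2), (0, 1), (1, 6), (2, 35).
3*x**3 + 3*x**2 - x + 1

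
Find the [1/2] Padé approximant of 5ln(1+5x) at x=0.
25*x/(-25*x**2/12 + 5*x/2 + 1)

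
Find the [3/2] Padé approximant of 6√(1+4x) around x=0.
(12*x**3 + 54*x**2 + 36*x + 6)/(3*x**2 + 4*x + 1)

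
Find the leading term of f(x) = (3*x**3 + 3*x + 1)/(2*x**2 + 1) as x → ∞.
3*x/2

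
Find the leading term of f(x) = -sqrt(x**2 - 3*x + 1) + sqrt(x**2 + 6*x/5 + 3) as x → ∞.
21/10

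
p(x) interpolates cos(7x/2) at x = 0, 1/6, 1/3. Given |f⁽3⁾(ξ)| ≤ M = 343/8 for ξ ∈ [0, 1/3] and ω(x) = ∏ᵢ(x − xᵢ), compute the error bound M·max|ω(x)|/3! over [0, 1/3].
343*sqrt(3)/46656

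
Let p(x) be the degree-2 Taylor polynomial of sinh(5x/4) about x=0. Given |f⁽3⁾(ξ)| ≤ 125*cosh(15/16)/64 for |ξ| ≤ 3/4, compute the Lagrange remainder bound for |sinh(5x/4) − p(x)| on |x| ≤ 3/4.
1125*cosh(15/16)/8192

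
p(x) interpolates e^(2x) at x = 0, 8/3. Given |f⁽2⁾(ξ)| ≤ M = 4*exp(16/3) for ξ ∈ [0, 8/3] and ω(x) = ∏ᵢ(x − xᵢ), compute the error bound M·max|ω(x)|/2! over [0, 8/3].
32*exp(16/3)/9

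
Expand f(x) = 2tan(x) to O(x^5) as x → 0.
2*x + 2*x**3/3 + O(x**5)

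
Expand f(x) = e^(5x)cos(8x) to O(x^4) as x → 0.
1 + 5*x - 39*x**2/2 - 835*x**3/6 + O(x**4)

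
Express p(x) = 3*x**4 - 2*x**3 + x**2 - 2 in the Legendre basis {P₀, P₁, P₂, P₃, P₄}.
(-16/15)P₀ + (-6/5)P₁ + (50/21)P₂ + (-4/5)P₃ + (24/35)P₄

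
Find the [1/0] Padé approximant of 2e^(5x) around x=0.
10*x + 2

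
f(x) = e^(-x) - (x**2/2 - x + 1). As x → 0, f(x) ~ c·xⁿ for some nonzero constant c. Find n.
3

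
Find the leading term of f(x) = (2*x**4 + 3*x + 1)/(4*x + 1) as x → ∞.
x**3/2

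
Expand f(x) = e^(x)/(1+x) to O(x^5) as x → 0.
1 + x**2/2 - x**3/3 + 3*x**4/8 + O(x**5)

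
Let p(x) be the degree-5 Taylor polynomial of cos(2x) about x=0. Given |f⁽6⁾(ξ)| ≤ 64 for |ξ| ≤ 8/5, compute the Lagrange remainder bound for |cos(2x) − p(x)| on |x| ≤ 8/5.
1048576/703125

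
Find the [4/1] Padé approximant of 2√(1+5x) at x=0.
(375*x**4/64 - 25*x**3/4 + 45*x**2/4 + 12*x + 2)/(7*x/2 + 1)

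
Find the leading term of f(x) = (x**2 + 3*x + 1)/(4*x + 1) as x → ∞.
x/4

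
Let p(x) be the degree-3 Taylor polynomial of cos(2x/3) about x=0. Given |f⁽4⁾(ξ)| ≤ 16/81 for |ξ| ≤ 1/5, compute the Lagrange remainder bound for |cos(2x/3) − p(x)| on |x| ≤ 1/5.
2/151875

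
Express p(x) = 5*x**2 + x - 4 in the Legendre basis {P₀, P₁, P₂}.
(-7/3)P₀ + P₁ + (10/3)P₂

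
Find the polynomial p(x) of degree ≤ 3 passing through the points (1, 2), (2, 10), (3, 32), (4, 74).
x**3 + x**2 - 2*x + 2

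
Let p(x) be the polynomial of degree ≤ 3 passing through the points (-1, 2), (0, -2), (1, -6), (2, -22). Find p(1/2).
-13/4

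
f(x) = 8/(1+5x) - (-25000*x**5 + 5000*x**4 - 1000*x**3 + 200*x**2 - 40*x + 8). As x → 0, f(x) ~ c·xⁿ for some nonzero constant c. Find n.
6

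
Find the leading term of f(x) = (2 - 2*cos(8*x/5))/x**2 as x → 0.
64/25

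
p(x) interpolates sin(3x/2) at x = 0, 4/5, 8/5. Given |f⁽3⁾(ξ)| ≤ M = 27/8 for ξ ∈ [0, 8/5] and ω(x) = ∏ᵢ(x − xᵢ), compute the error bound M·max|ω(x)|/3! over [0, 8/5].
8*sqrt(3)/125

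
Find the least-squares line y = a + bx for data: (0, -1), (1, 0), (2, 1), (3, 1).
a = -4/5, b = 7/10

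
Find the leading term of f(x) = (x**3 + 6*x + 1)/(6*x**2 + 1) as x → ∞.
x/6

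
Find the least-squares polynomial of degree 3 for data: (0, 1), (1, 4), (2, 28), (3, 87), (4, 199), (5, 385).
47/63 + (113/189)x + (17/36)x² + (319/108)x³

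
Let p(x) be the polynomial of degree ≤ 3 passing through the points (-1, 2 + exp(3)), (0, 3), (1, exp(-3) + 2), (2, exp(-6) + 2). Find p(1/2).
(-1 + 9*exp(3) + (41 - exp(3))*exp(6))*exp(-6)/16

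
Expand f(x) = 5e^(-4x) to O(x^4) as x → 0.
5 - 20*x + 40*x**2 - 160*x**3/3 + O(x**4)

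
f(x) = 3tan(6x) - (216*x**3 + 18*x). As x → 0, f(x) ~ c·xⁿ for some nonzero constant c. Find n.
5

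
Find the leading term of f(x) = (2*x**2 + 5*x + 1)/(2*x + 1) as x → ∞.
x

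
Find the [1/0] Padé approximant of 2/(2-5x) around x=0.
5*x/2 + 1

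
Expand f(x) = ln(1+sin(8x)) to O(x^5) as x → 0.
8*x - 32*x**2 + 256*x**3/3 - 1024*x**4/3 + O(x**5)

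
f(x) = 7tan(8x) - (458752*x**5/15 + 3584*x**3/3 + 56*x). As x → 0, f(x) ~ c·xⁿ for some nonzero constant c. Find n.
7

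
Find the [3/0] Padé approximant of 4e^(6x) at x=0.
144*x**3 + 72*x**2 + 24*x + 4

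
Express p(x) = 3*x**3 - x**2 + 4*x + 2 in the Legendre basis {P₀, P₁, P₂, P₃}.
(5/3)P₀ + (29/5)P₁ + (-2/3)P₂ + (6/5)P₃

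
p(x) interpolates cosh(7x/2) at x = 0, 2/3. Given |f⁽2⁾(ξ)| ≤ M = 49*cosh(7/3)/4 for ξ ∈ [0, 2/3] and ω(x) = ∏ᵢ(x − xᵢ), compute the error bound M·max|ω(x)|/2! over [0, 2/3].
49*cosh(7/3)/72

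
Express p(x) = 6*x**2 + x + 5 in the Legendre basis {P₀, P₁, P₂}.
(7)P₀ + P₁ + (4)P₂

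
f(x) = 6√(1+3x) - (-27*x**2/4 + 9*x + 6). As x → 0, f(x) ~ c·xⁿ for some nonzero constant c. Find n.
3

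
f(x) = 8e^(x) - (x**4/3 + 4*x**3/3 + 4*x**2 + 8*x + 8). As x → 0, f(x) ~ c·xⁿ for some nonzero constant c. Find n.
5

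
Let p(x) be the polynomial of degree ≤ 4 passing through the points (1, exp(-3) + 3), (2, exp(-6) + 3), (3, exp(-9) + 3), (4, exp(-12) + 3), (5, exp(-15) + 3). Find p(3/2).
(-70*exp(6) - 5 + 28*exp(3) + 140*exp(9) + 35*exp(12) + 384*exp(15))*exp(-15)/128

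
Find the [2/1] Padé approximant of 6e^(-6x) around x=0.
(36*x**2 - 24*x + 6)/(2*x + 1)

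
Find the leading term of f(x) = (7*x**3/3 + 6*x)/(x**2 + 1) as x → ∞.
7*x/3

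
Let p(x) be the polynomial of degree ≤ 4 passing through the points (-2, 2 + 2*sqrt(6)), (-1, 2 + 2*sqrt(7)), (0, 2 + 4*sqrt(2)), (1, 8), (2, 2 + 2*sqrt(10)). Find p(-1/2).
-5*sqrt(6)/64 + 3*sqrt(10)/64 + 17/16 + 15*sqrt(7)/16 + 45*sqrt(2)/16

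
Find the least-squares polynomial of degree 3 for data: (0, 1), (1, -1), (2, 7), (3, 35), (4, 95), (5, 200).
8/9 + (-400/189)x + (-349/252)x² + (211/108)x³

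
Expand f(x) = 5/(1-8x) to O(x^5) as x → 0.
5 + 40*x + 320*x**2 + 2560*x**3 + 20480*x**4 + O(x**5)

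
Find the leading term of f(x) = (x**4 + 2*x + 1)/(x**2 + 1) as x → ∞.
x**2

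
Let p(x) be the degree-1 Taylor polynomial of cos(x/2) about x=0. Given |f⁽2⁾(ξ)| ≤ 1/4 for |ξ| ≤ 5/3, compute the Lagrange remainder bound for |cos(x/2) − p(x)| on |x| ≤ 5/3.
25/72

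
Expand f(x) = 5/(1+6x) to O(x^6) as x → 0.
5 - 30*x + 180*x**2 - 1080*x**3 + 6480*x**4 - 38880*x**5 + O(x**6)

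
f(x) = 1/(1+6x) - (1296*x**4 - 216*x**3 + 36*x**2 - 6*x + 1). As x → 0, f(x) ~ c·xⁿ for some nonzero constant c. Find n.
5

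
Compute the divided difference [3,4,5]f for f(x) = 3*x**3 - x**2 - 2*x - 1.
35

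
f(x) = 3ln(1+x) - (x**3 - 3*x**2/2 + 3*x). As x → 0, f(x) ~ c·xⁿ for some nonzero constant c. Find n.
4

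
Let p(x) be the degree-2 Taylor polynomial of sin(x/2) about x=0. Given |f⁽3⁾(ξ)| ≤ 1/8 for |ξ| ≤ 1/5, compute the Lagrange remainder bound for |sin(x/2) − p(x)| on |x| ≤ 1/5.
1/6000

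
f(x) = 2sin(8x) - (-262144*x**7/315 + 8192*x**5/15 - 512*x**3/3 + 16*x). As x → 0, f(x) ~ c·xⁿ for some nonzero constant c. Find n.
9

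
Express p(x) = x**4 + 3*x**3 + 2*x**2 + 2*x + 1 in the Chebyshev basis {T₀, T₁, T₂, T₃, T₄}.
(19/8)T₀ + (17/4)T₁ + (3/2)T₂ + (3/4)T₃ + (1/8)T₄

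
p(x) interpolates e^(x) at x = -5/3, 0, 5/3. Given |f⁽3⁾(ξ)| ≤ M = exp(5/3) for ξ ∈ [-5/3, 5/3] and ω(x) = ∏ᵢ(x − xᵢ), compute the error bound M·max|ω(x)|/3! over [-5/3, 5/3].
125*sqrt(3)*exp(5/3)/729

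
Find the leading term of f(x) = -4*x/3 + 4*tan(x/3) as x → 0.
4*x**3/81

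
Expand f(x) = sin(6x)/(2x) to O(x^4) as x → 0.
3 - 18*x**2 + O(x**4)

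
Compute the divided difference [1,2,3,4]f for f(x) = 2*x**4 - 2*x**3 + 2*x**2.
18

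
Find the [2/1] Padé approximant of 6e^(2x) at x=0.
(4*x**2 + 8*x + 6)/(1 - 2*x/3)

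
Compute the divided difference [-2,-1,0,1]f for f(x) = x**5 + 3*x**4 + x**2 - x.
-1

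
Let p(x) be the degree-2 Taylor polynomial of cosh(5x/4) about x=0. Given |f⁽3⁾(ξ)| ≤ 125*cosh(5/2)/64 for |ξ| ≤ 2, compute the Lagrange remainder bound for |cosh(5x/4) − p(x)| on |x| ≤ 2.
125*cosh(5/2)/48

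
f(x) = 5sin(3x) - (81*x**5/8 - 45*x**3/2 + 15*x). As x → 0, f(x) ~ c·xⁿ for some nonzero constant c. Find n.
7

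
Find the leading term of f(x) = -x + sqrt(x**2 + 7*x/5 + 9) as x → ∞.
7/10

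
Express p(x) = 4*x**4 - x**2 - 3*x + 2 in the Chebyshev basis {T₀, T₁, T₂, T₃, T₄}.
(3)T₀ + (-3)T₁ + (3/2)T₂ + (1/2)T₄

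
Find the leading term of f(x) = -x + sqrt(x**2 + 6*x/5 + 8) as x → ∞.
3/5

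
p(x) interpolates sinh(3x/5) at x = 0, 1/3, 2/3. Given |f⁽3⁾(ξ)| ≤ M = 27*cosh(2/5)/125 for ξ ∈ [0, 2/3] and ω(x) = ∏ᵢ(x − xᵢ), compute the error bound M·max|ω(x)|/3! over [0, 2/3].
sqrt(3)*cosh(2/5)/3375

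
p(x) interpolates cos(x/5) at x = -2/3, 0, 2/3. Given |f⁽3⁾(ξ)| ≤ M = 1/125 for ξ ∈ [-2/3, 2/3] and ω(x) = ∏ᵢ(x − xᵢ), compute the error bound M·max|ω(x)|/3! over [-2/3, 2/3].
8*sqrt(3)/91125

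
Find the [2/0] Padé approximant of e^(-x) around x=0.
x**2/2 - x + 1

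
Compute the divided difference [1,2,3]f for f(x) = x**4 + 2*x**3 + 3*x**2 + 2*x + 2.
40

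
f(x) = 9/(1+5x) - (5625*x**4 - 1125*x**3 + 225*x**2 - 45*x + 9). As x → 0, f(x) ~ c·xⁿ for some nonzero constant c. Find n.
5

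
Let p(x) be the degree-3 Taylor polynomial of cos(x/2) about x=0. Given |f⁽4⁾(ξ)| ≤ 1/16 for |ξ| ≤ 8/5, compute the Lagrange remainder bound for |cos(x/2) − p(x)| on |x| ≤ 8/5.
32/1875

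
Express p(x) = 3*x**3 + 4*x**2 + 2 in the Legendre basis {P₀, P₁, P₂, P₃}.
(10/3)P₀ + (9/5)P₁ + (8/3)P₂ + (6/5)P₃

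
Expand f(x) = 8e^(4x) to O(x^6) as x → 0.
8 + 32*x + 64*x**2 + 256*x**3/3 + 256*x**4/3 + 1024*x**5/15 + O(x**6)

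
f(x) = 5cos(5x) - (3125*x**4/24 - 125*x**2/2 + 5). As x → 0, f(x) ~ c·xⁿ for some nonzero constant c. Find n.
6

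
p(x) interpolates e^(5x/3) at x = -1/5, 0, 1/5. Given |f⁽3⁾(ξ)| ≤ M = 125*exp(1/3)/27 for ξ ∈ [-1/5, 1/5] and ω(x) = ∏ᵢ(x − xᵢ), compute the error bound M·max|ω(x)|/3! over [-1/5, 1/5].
sqrt(3)*exp(1/3)/729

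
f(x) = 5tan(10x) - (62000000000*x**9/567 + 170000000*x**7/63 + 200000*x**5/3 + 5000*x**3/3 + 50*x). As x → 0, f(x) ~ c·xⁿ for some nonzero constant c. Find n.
11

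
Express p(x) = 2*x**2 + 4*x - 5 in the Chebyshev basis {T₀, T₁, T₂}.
(-4)T₀ + (4)T₁ + T₂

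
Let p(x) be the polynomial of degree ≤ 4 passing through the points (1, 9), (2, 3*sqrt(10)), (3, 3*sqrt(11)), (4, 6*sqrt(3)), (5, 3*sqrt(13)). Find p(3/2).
-105*sqrt(11)/64 - 15*sqrt(13)/128 + 21*sqrt(3)/16 + 315/128 + 105*sqrt(10)/32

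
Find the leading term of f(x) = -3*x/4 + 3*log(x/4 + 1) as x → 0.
-3*x**2/32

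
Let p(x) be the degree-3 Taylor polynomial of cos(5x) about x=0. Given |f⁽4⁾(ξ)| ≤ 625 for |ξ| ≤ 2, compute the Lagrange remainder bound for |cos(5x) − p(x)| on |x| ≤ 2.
1250/3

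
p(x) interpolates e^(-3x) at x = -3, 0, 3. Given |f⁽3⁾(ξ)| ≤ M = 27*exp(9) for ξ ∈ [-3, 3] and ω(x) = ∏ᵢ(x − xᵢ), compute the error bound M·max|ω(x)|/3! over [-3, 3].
27*sqrt(3)*exp(9)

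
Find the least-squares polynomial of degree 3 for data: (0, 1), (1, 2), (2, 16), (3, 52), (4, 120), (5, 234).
5/6 + (-143/252)x + (17/42)x² + (65/36)x³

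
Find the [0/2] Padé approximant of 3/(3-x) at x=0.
1/(1 - x/3)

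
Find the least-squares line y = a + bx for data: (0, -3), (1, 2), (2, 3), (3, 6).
a = -11/5, b = 14/5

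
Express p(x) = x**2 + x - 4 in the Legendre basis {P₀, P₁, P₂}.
(-11/3)P₀ + P₁ + (2/3)P₂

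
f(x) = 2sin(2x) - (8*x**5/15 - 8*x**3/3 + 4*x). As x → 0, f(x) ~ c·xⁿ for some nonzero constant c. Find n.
7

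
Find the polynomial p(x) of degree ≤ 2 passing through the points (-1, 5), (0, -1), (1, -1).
3*x**2 - 3*x - 1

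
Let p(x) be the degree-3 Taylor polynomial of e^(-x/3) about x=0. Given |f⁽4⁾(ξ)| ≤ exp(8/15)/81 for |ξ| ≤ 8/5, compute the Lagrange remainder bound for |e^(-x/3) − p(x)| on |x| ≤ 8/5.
512*exp(8/15)/151875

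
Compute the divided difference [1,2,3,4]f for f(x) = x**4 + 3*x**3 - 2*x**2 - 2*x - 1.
13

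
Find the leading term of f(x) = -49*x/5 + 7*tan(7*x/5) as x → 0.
2401*x**3/375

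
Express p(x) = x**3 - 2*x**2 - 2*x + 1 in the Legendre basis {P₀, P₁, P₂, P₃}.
(1/3)P₀ + (-7/5)P₁ + (-4/3)P₂ + (2/5)P₃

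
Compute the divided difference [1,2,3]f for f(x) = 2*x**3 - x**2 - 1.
11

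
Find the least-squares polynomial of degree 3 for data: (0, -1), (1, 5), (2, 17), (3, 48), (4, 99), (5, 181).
-53/63 + (628/189)x + (43/63)x² + (32/27)x³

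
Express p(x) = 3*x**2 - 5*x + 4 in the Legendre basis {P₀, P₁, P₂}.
(5)P₀ + (-5)P₁ + (2)P₂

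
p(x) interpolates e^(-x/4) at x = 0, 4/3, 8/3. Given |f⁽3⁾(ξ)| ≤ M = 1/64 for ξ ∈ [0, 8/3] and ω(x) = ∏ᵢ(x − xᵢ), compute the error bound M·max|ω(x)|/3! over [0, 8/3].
sqrt(3)/729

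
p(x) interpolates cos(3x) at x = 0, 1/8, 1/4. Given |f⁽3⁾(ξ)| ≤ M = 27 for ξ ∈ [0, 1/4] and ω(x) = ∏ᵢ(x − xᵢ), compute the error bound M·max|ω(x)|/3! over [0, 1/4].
sqrt(3)/512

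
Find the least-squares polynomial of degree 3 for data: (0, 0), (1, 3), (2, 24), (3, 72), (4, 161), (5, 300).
-5/126 + (-1213/756)x + (107/36)x² + (101/54)x³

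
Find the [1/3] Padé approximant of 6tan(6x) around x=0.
36*x/(1 - 12*x**2)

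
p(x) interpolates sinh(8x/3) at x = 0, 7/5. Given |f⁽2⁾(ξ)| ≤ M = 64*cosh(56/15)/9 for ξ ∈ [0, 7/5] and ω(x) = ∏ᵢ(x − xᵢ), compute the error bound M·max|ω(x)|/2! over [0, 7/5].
392*cosh(56/15)/225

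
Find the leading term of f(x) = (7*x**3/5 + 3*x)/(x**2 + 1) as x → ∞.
7*x/5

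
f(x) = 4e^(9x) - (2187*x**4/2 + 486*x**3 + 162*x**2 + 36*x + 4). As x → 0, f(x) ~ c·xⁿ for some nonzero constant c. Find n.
5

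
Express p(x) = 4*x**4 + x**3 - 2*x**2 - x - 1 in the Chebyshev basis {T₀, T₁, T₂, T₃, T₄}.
(-1/2)T₀ + (-1/4)T₁ + T₂ + (1/4)T₃ + (1/2)T₄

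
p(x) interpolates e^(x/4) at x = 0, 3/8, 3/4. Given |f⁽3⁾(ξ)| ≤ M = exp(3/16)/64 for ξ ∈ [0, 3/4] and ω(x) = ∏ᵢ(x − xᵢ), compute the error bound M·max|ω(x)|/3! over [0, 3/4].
sqrt(3)*exp(3/16)/32768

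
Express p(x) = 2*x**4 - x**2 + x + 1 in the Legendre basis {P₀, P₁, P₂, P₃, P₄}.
(16/15)P₀ + P₁ + (10/21)P₂ + (16/35)P₄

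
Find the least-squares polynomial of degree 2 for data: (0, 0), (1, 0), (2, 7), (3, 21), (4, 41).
-3/35 + (-219/70)x + (47/14)x²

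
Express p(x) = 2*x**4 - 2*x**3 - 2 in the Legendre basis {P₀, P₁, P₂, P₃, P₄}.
(-8/5)P₀ + (-6/5)P₁ + (8/7)P₂ + (-4/5)P₃ + (16/35)P₄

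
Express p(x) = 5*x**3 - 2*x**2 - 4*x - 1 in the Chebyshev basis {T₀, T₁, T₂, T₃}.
(-2)T₀ + (-1/4)T₁ - T₂ + (5/4)T₃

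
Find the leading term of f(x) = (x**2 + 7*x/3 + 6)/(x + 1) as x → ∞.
x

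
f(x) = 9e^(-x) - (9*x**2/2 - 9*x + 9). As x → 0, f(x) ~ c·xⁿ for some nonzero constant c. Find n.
3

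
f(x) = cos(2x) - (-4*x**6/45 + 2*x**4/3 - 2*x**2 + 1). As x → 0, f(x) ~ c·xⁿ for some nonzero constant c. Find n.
8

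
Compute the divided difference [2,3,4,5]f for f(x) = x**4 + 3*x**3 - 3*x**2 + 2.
17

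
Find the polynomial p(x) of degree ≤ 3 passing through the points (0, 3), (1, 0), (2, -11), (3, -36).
-x**3 - x**2 - x + 3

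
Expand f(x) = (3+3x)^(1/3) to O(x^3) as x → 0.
3**(1/3) + 3**(1/3)*x/3 - 3**(1/3)*x**2/9 + O(x**3)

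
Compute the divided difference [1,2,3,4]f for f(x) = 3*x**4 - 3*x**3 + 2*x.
27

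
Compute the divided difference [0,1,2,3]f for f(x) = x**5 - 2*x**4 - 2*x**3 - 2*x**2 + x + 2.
11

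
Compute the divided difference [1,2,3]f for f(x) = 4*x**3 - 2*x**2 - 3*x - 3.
22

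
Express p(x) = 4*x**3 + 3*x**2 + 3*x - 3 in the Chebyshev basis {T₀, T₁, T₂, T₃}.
(-3/2)T₀ + (6)T₁ + (3/2)T₂ + T₃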